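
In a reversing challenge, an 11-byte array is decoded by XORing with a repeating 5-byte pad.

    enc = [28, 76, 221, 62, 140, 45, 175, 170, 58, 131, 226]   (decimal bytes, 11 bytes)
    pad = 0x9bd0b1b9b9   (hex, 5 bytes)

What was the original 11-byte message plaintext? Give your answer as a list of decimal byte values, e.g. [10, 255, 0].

[135, 156, 108, 135, 53, 182, 127, 27, 131, 58, 121]

The 5-byte key repeats, so the effective keystream is 9b d0 b1 b9 b9 9b d0 b1 b9 b9 9b.
byte 0: 1c xor 9b = 87
byte 1: 4c xor d0 = 9c
byte 2: dd xor b1 = 6c
byte 3: 3e xor b9 = 87
byte 4: 8c xor b9 = 35
byte 5: 2d xor 9b = b6
byte 6: af xor d0 = 7f
byte 7: aa xor b1 = 1b
byte 8: 3a xor b9 = 83
byte 9: 83 xor b9 = 3a
byte 10: e2 xor 9b = 79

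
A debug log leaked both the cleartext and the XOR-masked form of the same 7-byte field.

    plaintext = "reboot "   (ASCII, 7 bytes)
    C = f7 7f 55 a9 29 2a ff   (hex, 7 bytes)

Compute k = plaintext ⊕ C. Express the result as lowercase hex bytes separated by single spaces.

Since C = plaintext ⊕ k, XORing both sides with plaintext gives k = plaintext ⊕ C.
72 ⊕ f7 = 85
65 ⊕ 7f = 1a
62 ⊕ 55 = 37
6f ⊕ a9 = c6
6f ⊕ 29 = 46
74 ⊕ 2a = 5e
20 ⊕ ff = df

85 1a 37 c6 46 5e df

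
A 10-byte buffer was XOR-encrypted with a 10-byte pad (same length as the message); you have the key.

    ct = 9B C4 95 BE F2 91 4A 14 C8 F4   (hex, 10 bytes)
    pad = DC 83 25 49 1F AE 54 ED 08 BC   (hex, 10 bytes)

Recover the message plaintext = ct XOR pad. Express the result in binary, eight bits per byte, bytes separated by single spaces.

01000111 01000111 10110000 11110111 11101101 00111111 00011110 11111001 11000000 01001000

byte 0: 9b ^ dc = 47
byte 1: c4 ^ 83 = 47
byte 2: 95 ^ 25 = b0
byte 3: be ^ 49 = f7
byte 4: f2 ^ 1f = ed
byte 5: 91 ^ ae = 3f
byte 6: 4a ^ 54 = 1e
byte 7: 14 ^ ed = f9
byte 8: c8 ^ 08 = c0
byte 9: f4 ^ bc = 48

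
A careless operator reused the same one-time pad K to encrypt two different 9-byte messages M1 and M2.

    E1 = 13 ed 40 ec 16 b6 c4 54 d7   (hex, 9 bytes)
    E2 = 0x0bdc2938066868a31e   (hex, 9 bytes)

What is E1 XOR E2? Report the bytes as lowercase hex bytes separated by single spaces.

18 31 69 d4 10 de ac f7 c9

E1 ⊕ E2 = (M1 ⊕ K) ⊕ (M2 ⊕ K) = M1 ⊕ M2 — the shared key cancels under XOR.
13 ^ 0b = 18
ed ^ dc = 31
40 ^ 29 = 69
ec ^ 38 = d4
16 ^ 06 = 10
b6 ^ 68 = de
c4 ^ 68 = ac
54 ^ a3 = f7
d7 ^ 1e = c9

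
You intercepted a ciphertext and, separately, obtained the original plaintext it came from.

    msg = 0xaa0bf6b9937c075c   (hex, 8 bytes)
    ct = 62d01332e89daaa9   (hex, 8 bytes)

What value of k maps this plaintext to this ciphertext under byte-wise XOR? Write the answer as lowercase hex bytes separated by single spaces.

c8 db e5 8b 7b e1 ad f5

Since ct = msg ⊕ k, XORing both sides with msg gives k = msg ⊕ ct.
byte 0: aa XOR 62 = c8
byte 1: 0b XOR d0 = db
byte 2: f6 XOR 13 = e5
byte 3: b9 XOR 32 = 8b
byte 4: 93 XOR e8 = 7b
byte 5: 7c XOR 9d = e1
byte 6: 07 XOR aa = ad
byte 7: 5c XOR a9 = f5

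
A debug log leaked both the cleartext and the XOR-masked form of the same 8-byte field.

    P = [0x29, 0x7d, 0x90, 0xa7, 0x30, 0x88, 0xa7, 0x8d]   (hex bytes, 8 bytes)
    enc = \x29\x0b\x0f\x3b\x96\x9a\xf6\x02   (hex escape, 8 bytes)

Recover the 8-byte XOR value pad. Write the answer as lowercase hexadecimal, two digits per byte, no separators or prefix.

Since enc = P ⊕ pad, XORing both sides with P gives pad = P ⊕ enc.
byte 0:  41 ^  41 =   0
byte 1: 125 ^  11 = 118
byte 2: 144 ^  15 = 159
byte 3: 167 ^  59 = 156
byte 4:  48 ^ 150 = 166
byte 5: 136 ^ 154 =  18
byte 6: 167 ^ 246 =  81
byte 7: 141 ^   2 = 143

00769f9ca612518f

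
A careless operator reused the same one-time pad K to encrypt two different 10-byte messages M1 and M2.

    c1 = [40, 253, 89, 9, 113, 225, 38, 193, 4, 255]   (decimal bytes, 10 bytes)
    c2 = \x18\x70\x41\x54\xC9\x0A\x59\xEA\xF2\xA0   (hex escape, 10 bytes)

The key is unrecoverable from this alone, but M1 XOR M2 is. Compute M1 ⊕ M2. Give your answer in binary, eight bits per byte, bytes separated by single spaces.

c1 ⊕ c2 = (M1 ⊕ K) ⊕ (M2 ⊕ K) = M1 ⊕ M2 — the shared key cancels under XOR.
byte 0:  40 XOR  24 =  48
byte 1: 253 XOR 112 = 141
byte 2:  89 XOR  65 =  24
byte 3:   9 XOR  84 =  93
byte 4: 113 XOR 201 = 184
byte 5: 225 XOR  10 = 235
byte 6:  38 XOR  89 = 127
byte 7: 193 XOR 234 =  43
byte 8:   4 XOR 242 = 246
byte 9: 255 XOR 160 =  95

00110000 10001101 00011000 01011101 10111000 11101011 01111111 00101011 11110110 01011111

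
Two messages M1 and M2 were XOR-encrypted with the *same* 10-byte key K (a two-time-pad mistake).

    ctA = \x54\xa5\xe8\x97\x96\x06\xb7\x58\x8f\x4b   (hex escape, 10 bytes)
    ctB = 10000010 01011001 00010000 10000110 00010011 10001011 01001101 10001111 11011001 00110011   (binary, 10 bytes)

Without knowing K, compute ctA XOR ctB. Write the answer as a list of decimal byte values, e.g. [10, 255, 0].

[214, 252, 248, 17, 133, 141, 250, 215, 86, 120]

ctA ⊕ ctB = (M1 ⊕ K) ⊕ (M2 ⊕ K) = M1 ⊕ M2 — the shared key cancels under XOR.
01010100 ⊕ 10000010 = 11010110
10100101 ⊕ 01011001 = 11111100
11101000 ⊕ 00010000 = 11111000
10010111 ⊕ 10000110 = 00010001
10010110 ⊕ 00010011 = 10000101
00000110 ⊕ 10001011 = 10001101
10110111 ⊕ 01001101 = 11111010
01011000 ⊕ 10001111 = 11010111
10001111 ⊕ 11011001 = 01010110
01001011 ⊕ 00110011 = 01111000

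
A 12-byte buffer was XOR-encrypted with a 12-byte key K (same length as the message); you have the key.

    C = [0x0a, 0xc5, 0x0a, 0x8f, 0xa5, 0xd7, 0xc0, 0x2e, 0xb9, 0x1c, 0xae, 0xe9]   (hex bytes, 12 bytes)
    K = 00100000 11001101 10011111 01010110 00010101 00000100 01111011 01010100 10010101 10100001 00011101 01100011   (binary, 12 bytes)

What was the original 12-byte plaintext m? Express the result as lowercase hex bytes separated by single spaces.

0a xor 20 = 2a
c5 xor cd = 08
0a xor 9f = 95
8f xor 56 = d9
a5 xor 15 = b0
d7 xor 04 = d3
c0 xor 7b = bb
2e xor 54 = 7a
b9 xor 95 = 2c
1c xor a1 = bd
ae xor 1d = b3
e9 xor 63 = 8a

2a 08 95 d9 b0 d3 bb 7a 2c bd b3 8a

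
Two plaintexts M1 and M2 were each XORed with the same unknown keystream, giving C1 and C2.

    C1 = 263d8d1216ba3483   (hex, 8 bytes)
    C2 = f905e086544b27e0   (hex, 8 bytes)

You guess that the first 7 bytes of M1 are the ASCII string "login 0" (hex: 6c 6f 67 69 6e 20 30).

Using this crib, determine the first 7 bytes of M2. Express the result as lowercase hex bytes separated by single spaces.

First, C1 ⊕ C2 = (M1 ⊕ K) ⊕ (M2 ⊕ K) = M1 ⊕ M2, so the key drops out. Then M2 = (M1 ⊕ M2) ⊕ M1 over the first 7 bytes.
byte 0: (26 ^ f9) ^ 6c = df ^ 6c = b3
byte 1: (3d ^ 05) ^ 6f = 38 ^ 6f = 57
byte 2: (8d ^ e0) ^ 67 = 6d ^ 67 = 0a
byte 3: (12 ^ 86) ^ 69 = 94 ^ 69 = fd
byte 4: (16 ^ 54) ^ 6e = 42 ^ 6e = 2c
byte 5: (ba ^ 4b) ^ 20 = f1 ^ 20 = d1
byte 6: (34 ^ 27) ^ 30 = 13 ^ 30 = 23

b3 57 0a fd 2c d1 23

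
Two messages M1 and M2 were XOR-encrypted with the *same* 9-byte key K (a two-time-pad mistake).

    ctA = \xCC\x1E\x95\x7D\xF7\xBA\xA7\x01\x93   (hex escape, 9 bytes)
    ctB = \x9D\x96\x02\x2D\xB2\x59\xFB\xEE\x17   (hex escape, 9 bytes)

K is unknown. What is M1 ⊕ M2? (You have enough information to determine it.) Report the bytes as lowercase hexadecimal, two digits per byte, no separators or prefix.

5188975045e35cef84

ctA ⊕ ctB = (M1 ⊕ K) ⊕ (M2 ⊕ K) = M1 ⊕ M2 — the shared key cancels under XOR.
byte 0: cc xor 9d = 51
byte 1: 1e xor 96 = 88
byte 2: 95 xor 02 = 97
byte 3: 7d xor 2d = 50
byte 4: f7 xor b2 = 45
byte 5: ba xor 59 = e3
byte 6: a7 xor fb = 5c
byte 7: 01 xor ee = ef
byte 8: 93 xor 17 = 84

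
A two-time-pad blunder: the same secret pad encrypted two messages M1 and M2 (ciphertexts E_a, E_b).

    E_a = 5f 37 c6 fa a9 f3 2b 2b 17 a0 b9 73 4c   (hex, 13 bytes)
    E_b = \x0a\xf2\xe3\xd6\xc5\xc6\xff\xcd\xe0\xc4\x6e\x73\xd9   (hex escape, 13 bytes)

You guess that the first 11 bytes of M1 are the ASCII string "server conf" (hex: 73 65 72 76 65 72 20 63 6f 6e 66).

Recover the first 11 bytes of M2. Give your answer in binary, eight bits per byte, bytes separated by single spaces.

00100110 10100000 01010111 01011010 00001001 01000111 11110100 10000101 10011000 00001010 10110001

First, E_a ⊕ E_b = (M1 ⊕ K) ⊕ (M2 ⊕ K) = M1 ⊕ M2, so the key drops out. Then M2 = (M1 ⊕ M2) ⊕ M1 over the first 11 bytes.
byte 0: (5f xor 0a) xor 73 = 55 xor 73 = 26
byte 1: (37 xor f2) xor 65 = c5 xor 65 = a0
byte 2: (c6 xor e3) xor 72 = 25 xor 72 = 57
byte 3: (fa xor d6) xor 76 = 2c xor 76 = 5a
byte 4: (a9 xor c5) xor 65 = 6c xor 65 = 09
byte 5: (f3 xor c6) xor 72 = 35 xor 72 = 47
byte 6: (2b xor ff) xor 20 = d4 xor 20 = f4
byte 7: (2b xor cd) xor 63 = e6 xor 63 = 85
byte 8: (17 xor e0) xor 6f = f7 xor 6f = 98
byte 9: (a0 xor c4) xor 6e = 64 xor 6e = 0a
byte 10: (b9 xor 6e) xor 66 = d7 xor 66 = b1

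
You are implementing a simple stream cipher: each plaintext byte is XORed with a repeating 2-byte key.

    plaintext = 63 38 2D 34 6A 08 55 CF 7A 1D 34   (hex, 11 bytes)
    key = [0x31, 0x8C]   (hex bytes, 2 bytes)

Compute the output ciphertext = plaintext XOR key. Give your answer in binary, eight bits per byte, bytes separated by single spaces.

The 2-byte key repeats, so the effective keystream is 31 8c 31 8c 31 8c 31 8c 31 8c 31.
byte 0: 63 XOR 31 = 52
byte 1: 38 XOR 8c = b4
byte 2: 2d XOR 31 = 1c
byte 3: 34 XOR 8c = b8
byte 4: 6a XOR 31 = 5b
byte 5: 08 XOR 8c = 84
byte 6: 55 XOR 31 = 64
byte 7: cf XOR 8c = 43
byte 8: 7a XOR 31 = 4b
byte 9: 1d XOR 8c = 91
byte 10: 34 XOR 31 = 05

01010010 10110100 00011100 10111000 01011011 10000100 01100100 01000011 01001011 10010001 00000101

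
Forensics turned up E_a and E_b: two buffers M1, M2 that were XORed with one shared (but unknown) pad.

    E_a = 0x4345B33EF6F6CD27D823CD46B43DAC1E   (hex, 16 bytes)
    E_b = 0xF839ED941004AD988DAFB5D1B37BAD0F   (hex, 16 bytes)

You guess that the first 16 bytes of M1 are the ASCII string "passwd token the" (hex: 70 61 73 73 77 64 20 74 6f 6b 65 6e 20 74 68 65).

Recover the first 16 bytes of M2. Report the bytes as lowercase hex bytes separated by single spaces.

cb 1d 2d d9 91 96 40 cb 3a e7 1d f9 27 32 69 74

First, E_a ⊕ E_b = (M1 ⊕ K) ⊕ (M2 ⊕ K) = M1 ⊕ M2, so the key drops out. Then M2 = (M1 ⊕ M2) ⊕ M1 over the first 16 bytes.
byte 0: (43 xor f8) xor 70 = bb xor 70 = cb
byte 1: (45 xor 39) xor 61 = 7c xor 61 = 1d
byte 2: (b3 xor ed) xor 73 = 5e xor 73 = 2d
byte 3: (3e xor 94) xor 73 = aa xor 73 = d9
byte 4: (f6 xor 10) xor 77 = e6 xor 77 = 91
byte 5: (f6 xor 04) xor 64 = f2 xor 64 = 96
byte 6: (cd xor ad) xor 20 = 60 xor 20 = 40
byte 7: (27 xor 98) xor 74 = bf xor 74 = cb
byte 8: (d8 xor 8d) xor 6f = 55 xor 6f = 3a
byte 9: (23 xor af) xor 6b = 8c xor 6b = e7
byte 10: (cd xor b5) xor 65 = 78 xor 65 = 1d
byte 11: (46 xor d1) xor 6e = 97 xor 6e = f9
byte 12: (b4 xor b3) xor 20 = 07 xor 20 = 27
byte 13: (3d xor 7b) xor 74 = 46 xor 74 = 32
byte 14: (ac xor ad) xor 68 = 01 xor 68 = 69
byte 15: (1e xor 0f) xor 65 = 11 xor 65 = 74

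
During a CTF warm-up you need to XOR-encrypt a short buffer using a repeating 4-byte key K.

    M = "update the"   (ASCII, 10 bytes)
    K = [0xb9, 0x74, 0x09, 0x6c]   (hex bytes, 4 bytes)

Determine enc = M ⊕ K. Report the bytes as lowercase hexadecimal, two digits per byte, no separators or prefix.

The 4-byte key repeats, so the effective keystream is b9 74 09 6c b9 74 09 6c b9 74.
byte 0: 75 ⊕ b9 = cc
byte 1: 70 ⊕ 74 = 04
byte 2: 64 ⊕ 09 = 6d
byte 3: 61 ⊕ 6c = 0d
byte 4: 74 ⊕ b9 = cd
byte 5: 65 ⊕ 74 = 11
byte 6: 20 ⊕ 09 = 29
byte 7: 74 ⊕ 6c = 18
byte 8: 68 ⊕ b9 = d1
byte 9: 65 ⊕ 74 = 11

cc046d0dcd112918d111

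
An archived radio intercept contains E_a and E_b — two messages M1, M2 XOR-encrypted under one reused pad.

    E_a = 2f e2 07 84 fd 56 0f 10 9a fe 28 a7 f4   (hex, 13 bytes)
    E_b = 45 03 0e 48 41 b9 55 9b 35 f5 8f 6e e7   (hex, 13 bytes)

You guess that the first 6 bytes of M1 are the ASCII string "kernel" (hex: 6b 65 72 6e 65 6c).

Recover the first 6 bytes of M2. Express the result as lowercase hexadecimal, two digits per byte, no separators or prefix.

First, E_a ⊕ E_b = (M1 ⊕ K) ⊕ (M2 ⊕ K) = M1 ⊕ M2, so the key drops out. Then M2 = (M1 ⊕ M2) ⊕ M1 over the first 6 bytes.
byte 0: (2f ⊕ 45) ⊕ 6b = 6a ⊕ 6b = 01
byte 1: (e2 ⊕ 03) ⊕ 65 = e1 ⊕ 65 = 84
byte 2: (07 ⊕ 0e) ⊕ 72 = 09 ⊕ 72 = 7b
byte 3: (84 ⊕ 48) ⊕ 6e = cc ⊕ 6e = a2
byte 4: (fd ⊕ 41) ⊕ 65 = bc ⊕ 65 = d9
byte 5: (56 ⊕ b9) ⊕ 6c = ef ⊕ 6c = 83

01847ba2d983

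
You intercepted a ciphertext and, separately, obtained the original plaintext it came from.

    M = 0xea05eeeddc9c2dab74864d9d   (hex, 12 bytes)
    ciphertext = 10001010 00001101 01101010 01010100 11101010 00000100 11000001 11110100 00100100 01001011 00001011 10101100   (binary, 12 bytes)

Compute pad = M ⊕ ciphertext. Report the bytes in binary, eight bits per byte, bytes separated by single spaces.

Since ciphertext = M ⊕ pad, XORing both sides with M gives pad = M ⊕ ciphertext.
byte 0: ea XOR 8a = 60
byte 1: 05 XOR 0d = 08
byte 2: ee XOR 6a = 84
byte 3: ed XOR 54 = b9
byte 4: dc XOR ea = 36
byte 5: 9c XOR 04 = 98
byte 6: 2d XOR c1 = ec
byte 7: ab XOR f4 = 5f
byte 8: 74 XOR 24 = 50
byte 9: 86 XOR 4b = cd
byte 10: 4d XOR 0b = 46
byte 11: 9d XOR ac = 31

01100000 00001000 10000100 10111001 00110110 10011000 11101100 01011111 01010000 11001101 01000110 00110001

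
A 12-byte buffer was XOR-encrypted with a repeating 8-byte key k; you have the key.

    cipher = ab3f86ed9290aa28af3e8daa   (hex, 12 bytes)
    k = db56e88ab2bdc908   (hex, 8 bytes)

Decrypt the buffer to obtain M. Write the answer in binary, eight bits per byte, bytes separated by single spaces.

The 8-byte key repeats, so the effective keystream is db 56 e8 8a b2 bd c9 08 db 56 e8 8a.
byte 0: 171 ⊕ 219 = 112
byte 1:  63 ⊕  86 = 105
byte 2: 134 ⊕ 232 = 110
byte 3: 237 ⊕ 138 = 103
byte 4: 146 ⊕ 178 =  32
byte 5: 144 ⊕ 189 =  45
byte 6: 170 ⊕ 201 =  99
byte 7:  40 ⊕   8 =  32
byte 8: 175 ⊕ 219 = 116
byte 9:  62 ⊕  86 = 104
byte 10: 141 ⊕ 232 = 101
byte 11: 170 ⊕ 138 =  32

01110000 01101001 01101110 01100111 00100000 00101101 01100011 00100000 01110100 01101000 01100101 00100000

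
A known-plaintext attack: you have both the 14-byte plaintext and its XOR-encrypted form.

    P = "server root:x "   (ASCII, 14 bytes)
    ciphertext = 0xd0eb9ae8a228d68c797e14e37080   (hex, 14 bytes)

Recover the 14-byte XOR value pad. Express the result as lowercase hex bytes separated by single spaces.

a3 8e e8 9e c7 5a f6 fe 16 11 60 d9 08 a0

Since ciphertext = P ⊕ pad, XORing both sides with P gives pad = P ⊕ ciphertext.
01110011 ^ 11010000 = 10100011
01100101 ^ 11101011 = 10001110
01110010 ^ 10011010 = 11101000
01110110 ^ 11101000 = 10011110
01100101 ^ 10100010 = 11000111
01110010 ^ 00101000 = 01011010
00100000 ^ 11010110 = 11110110
01110010 ^ 10001100 = 11111110
01101111 ^ 01111001 = 00010110
01101111 ^ 01111110 = 00010001
01110100 ^ 00010100 = 01100000
00111010 ^ 11100011 = 11011001
01111000 ^ 01110000 = 00001000
00100000 ^ 10000000 = 10100000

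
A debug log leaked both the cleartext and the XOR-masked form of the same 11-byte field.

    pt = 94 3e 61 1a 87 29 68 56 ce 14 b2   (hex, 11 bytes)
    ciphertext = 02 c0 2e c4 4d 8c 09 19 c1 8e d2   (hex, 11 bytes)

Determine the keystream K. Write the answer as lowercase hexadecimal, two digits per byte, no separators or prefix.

96fe4fdecaa5614f0f9a60

Since ciphertext = pt ⊕ K, XORing both sides with pt gives K = pt ⊕ ciphertext.
94 ⊕ 02 = 96
3e ⊕ c0 = fe
61 ⊕ 2e = 4f
1a ⊕ c4 = de
87 ⊕ 4d = ca
29 ⊕ 8c = a5
68 ⊕ 09 = 61
56 ⊕ 19 = 4f
ce ⊕ c1 = 0f
14 ⊕ 8e = 9a
b2 ⊕ d2 = 60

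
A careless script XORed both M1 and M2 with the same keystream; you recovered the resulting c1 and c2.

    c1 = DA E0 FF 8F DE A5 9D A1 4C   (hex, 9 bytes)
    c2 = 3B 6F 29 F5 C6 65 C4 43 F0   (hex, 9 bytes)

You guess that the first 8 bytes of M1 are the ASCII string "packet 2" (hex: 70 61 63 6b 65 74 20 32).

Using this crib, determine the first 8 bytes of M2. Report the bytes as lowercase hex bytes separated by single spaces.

91 ee b5 11 7d b4 79 d0

First, c1 ⊕ c2 = (M1 ⊕ K) ⊕ (M2 ⊕ K) = M1 ⊕ M2, so the key drops out. Then M2 = (M1 ⊕ M2) ⊕ M1 over the first 8 bytes.
byte 0: (da ^ 3b) ^ 70 = e1 ^ 70 = 91
byte 1: (e0 ^ 6f) ^ 61 = 8f ^ 61 = ee
byte 2: (ff ^ 29) ^ 63 = d6 ^ 63 = b5
byte 3: (8f ^ f5) ^ 6b = 7a ^ 6b = 11
byte 4: (de ^ c6) ^ 65 = 18 ^ 65 = 7d
byte 5: (a5 ^ 65) ^ 74 = c0 ^ 74 = b4
byte 6: (9d ^ c4) ^ 20 = 59 ^ 20 = 79
byte 7: (a1 ^ 43) ^ 32 = e2 ^ 32 = d0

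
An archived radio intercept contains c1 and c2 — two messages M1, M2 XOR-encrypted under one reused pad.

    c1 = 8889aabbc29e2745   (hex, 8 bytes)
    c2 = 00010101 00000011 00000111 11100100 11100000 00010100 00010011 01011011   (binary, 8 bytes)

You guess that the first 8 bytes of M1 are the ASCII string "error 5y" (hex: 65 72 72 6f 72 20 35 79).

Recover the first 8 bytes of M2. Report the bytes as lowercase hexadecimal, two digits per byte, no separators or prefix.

First, c1 ⊕ c2 = (M1 ⊕ K) ⊕ (M2 ⊕ K) = M1 ⊕ M2, so the key drops out. Then M2 = (M1 ⊕ M2) ⊕ M1 over the first 8 bytes.
byte 0: (88 ^ 15) ^ 65 = 9d ^ 65 = f8
byte 1: (89 ^ 03) ^ 72 = 8a ^ 72 = f8
byte 2: (aa ^ 07) ^ 72 = ad ^ 72 = df
byte 3: (bb ^ e4) ^ 6f = 5f ^ 6f = 30
byte 4: (c2 ^ e0) ^ 72 = 22 ^ 72 = 50
byte 5: (9e ^ 14) ^ 20 = 8a ^ 20 = aa
byte 6: (27 ^ 13) ^ 35 = 34 ^ 35 = 01
byte 7: (45 ^ 5b) ^ 79 = 1e ^ 79 = 67

f8f8df3050aa0167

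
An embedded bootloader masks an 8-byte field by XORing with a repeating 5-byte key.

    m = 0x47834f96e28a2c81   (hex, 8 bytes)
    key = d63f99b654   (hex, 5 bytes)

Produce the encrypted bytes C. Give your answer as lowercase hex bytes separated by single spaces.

91 bc d6 20 b6 5c 13 18

The 5-byte key repeats, so the effective keystream is d6 3f 99 b6 54 d6 3f 99.
byte 0:  71 ^ 214 = 145
byte 1: 131 ^  63 = 188
byte 2:  79 ^ 153 = 214
byte 3: 150 ^ 182 =  32
byte 4: 226 ^  84 = 182
byte 5: 138 ^ 214 =  92
byte 6:  44 ^  63 =  19
byte 7: 129 ^ 153 =  24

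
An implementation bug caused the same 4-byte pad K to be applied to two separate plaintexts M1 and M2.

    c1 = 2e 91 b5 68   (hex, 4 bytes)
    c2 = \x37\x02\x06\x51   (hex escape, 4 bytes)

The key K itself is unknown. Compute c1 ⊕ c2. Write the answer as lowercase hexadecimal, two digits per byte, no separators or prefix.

1993b339

c1 ⊕ c2 = (M1 ⊕ K) ⊕ (M2 ⊕ K) = M1 ⊕ M2 — the shared key cancels under XOR.
byte 0: 00101110 ^ 00110111 = 00011001
byte 1: 10010001 ^ 00000010 = 10010011
byte 2: 10110101 ^ 00000110 = 10110011
byte 3: 01101000 ^ 01010001 = 00111001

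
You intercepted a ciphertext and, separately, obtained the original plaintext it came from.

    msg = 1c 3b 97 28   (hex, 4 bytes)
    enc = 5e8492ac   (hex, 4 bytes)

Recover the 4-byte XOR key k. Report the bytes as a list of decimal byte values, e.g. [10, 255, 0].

[66, 191, 5, 132]

Since enc = msg ⊕ k, XORing both sides with msg gives k = msg ⊕ enc.
 28 ⊕  94 =  66
 59 ⊕ 132 = 191
151 ⊕ 146 =   5
 40 ⊕ 172 = 132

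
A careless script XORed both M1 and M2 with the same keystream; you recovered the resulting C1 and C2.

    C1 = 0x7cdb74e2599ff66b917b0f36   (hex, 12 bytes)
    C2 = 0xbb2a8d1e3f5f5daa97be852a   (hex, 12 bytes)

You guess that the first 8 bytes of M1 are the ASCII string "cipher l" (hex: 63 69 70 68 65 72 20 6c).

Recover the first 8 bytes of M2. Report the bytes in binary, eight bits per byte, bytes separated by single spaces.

First, C1 ⊕ C2 = (M1 ⊕ K) ⊕ (M2 ⊕ K) = M1 ⊕ M2, so the key drops out. Then M2 = (M1 ⊕ M2) ⊕ M1 over the first 8 bytes.
byte 0: (7c xor bb) xor 63 = c7 xor 63 = a4
byte 1: (db xor 2a) xor 69 = f1 xor 69 = 98
byte 2: (74 xor 8d) xor 70 = f9 xor 70 = 89
byte 3: (e2 xor 1e) xor 68 = fc xor 68 = 94
byte 4: (59 xor 3f) xor 65 = 66 xor 65 = 03
byte 5: (9f xor 5f) xor 72 = c0 xor 72 = b2
byte 6: (f6 xor 5d) xor 20 = ab xor 20 = 8b
byte 7: (6b xor aa) xor 6c = c1 xor 6c = ad

10100100 10011000 10001001 10010100 00000011 10110010 10001011 10101101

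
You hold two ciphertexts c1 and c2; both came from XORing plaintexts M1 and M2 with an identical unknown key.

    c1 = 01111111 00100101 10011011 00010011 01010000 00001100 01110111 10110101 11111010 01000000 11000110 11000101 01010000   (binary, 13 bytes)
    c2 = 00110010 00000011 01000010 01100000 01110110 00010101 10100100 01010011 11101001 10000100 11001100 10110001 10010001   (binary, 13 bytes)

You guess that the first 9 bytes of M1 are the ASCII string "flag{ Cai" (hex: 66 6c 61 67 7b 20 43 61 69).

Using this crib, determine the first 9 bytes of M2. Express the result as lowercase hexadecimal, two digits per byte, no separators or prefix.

2b4ab8145d3990877a

First, c1 ⊕ c2 = (M1 ⊕ K) ⊕ (M2 ⊕ K) = M1 ⊕ M2, so the key drops out. Then M2 = (M1 ⊕ M2) ⊕ M1 over the first 9 bytes.
byte 0: (7f ⊕ 32) ⊕ 66 = 4d ⊕ 66 = 2b
byte 1: (25 ⊕ 03) ⊕ 6c = 26 ⊕ 6c = 4a
byte 2: (9b ⊕ 42) ⊕ 61 = d9 ⊕ 61 = b8
byte 3: (13 ⊕ 60) ⊕ 67 = 73 ⊕ 67 = 14
byte 4: (50 ⊕ 76) ⊕ 7b = 26 ⊕ 7b = 5d
byte 5: (0c ⊕ 15) ⊕ 20 = 19 ⊕ 20 = 39
byte 6: (77 ⊕ a4) ⊕ 43 = d3 ⊕ 43 = 90
byte 7: (b5 ⊕ 53) ⊕ 61 = e6 ⊕ 61 = 87
byte 8: (fa ⊕ e9) ⊕ 69 = 13 ⊕ 69 = 7a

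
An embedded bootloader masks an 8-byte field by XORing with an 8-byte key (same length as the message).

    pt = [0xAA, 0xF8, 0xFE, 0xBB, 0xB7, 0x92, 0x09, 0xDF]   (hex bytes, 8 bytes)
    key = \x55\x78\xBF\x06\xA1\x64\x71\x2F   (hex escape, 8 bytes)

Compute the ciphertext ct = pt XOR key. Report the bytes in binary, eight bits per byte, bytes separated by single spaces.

11111111 10000000 01000001 10111101 00010110 11110110 01111000 11110000

byte 0: aa XOR 55 = ff
byte 1: f8 XOR 78 = 80
byte 2: fe XOR bf = 41
byte 3: bb XOR 06 = bd
byte 4: b7 XOR a1 = 16
byte 5: 92 XOR 64 = f6
byte 6: 09 XOR 71 = 78
byte 7: df XOR 2f = f0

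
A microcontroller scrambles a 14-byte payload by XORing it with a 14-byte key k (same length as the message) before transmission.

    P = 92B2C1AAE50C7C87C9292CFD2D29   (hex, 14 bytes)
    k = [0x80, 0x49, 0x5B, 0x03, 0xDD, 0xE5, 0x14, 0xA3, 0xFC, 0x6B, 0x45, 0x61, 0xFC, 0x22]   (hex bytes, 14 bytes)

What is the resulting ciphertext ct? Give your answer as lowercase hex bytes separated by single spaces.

XOR is its own inverse, so applying the key byte-wise gives the result directly.
byte 0: 10010010 ^ 10000000 = 00010010
byte 1: 10110010 ^ 01001001 = 11111011
byte 2: 11000001 ^ 01011011 = 10011010
byte 3: 10101010 ^ 00000011 = 10101001
byte 4: 11100101 ^ 11011101 = 00111000
byte 5: 00001100 ^ 11100101 = 11101001
byte 6: 01111100 ^ 00010100 = 01101000
byte 7: 10000111 ^ 10100011 = 00100100
byte 8: 11001001 ^ 11111100 = 00110101
byte 9: 00101001 ^ 01101011 = 01000010
byte 10: 00101100 ^ 01000101 = 01101001
byte 11: 11111101 ^ 01100001 = 10011100
byte 12: 00101101 ^ 11111100 = 11010001
byte 13: 00101001 ^ 00100010 = 00001011

12 fb 9a a9 38 e9 68 24 35 42 69 9c d1 0b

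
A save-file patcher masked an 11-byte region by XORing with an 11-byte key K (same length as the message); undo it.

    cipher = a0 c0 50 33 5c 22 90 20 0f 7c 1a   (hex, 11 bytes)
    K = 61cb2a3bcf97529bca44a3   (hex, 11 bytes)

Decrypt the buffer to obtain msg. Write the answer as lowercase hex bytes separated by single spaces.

c1 0b 7a 08 93 b5 c2 bb c5 38 b9

byte 0: a0 ⊕ 61 = c1
byte 1: c0 ⊕ cb = 0b
byte 2: 50 ⊕ 2a = 7a
byte 3: 33 ⊕ 3b = 08
byte 4: 5c ⊕ cf = 93
byte 5: 22 ⊕ 97 = b5
byte 6: 90 ⊕ 52 = c2
byte 7: 20 ⊕ 9b = bb
byte 8: 0f ⊕ ca = c5
byte 9: 7c ⊕ 44 = 38
byte 10: 1a ⊕ a3 = b9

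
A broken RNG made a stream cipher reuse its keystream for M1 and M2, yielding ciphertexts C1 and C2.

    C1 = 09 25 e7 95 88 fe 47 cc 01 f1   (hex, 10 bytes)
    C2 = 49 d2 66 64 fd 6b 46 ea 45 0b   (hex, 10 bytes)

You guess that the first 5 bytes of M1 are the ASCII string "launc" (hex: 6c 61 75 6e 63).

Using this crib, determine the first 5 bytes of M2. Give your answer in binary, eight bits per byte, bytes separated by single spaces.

First, C1 ⊕ C2 = (M1 ⊕ K) ⊕ (M2 ⊕ K) = M1 ⊕ M2, so the key drops out. Then M2 = (M1 ⊕ M2) ⊕ M1 over the first 5 bytes.
byte 0: (09 xor 49) xor 6c = 40 xor 6c = 2c
byte 1: (25 xor d2) xor 61 = f7 xor 61 = 96
byte 2: (e7 xor 66) xor 75 = 81 xor 75 = f4
byte 3: (95 xor 64) xor 6e = f1 xor 6e = 9f
byte 4: (88 xor fd) xor 63 = 75 xor 63 = 16

00101100 10010110 11110100 10011111 00010110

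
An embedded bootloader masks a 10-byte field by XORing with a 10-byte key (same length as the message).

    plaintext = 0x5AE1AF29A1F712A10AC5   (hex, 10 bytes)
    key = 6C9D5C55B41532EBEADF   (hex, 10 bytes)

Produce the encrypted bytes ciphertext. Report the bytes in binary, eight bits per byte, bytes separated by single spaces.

5a ^ 6c = 36
e1 ^ 9d = 7c
af ^ 5c = f3
29 ^ 55 = 7c
a1 ^ b4 = 15
f7 ^ 15 = e2
12 ^ 32 = 20
a1 ^ eb = 4a
0a ^ ea = e0
c5 ^ df = 1a

00110110 01111100 11110011 01111100 00010101 11100010 00100000 01001010 11100000 00011010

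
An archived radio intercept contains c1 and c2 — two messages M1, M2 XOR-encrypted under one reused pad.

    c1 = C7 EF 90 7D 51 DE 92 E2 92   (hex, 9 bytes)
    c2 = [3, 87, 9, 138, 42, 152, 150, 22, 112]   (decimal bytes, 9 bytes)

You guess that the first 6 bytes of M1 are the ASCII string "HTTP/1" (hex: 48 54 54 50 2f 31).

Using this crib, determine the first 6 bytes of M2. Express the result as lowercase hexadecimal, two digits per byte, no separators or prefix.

8ceccda75477

First, c1 ⊕ c2 = (M1 ⊕ K) ⊕ (M2 ⊕ K) = M1 ⊕ M2, so the key drops out. Then M2 = (M1 ⊕ M2) ⊕ M1 over the first 6 bytes.
byte 0: (c7 xor 03) xor 48 = c4 xor 48 = 8c
byte 1: (ef xor 57) xor 54 = b8 xor 54 = ec
byte 2: (90 xor 09) xor 54 = 99 xor 54 = cd
byte 3: (7d xor 8a) xor 50 = f7 xor 50 = a7
byte 4: (51 xor 2a) xor 2f = 7b xor 2f = 54
byte 5: (de xor 98) xor 31 = 46 xor 31 = 77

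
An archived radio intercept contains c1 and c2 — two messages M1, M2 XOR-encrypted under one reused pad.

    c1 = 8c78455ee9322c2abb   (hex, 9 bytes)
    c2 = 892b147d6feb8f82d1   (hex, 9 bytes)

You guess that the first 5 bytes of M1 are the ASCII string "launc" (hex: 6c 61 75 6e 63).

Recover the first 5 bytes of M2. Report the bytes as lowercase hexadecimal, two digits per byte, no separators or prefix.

First, c1 ⊕ c2 = (M1 ⊕ K) ⊕ (M2 ⊕ K) = M1 ⊕ M2, so the key drops out. Then M2 = (M1 ⊕ M2) ⊕ M1 over the first 5 bytes.
byte 0: (8c ⊕ 89) ⊕ 6c = 05 ⊕ 6c = 69
byte 1: (78 ⊕ 2b) ⊕ 61 = 53 ⊕ 61 = 32
byte 2: (45 ⊕ 14) ⊕ 75 = 51 ⊕ 75 = 24
byte 3: (5e ⊕ 7d) ⊕ 6e = 23 ⊕ 6e = 4d
byte 4: (e9 ⊕ 6f) ⊕ 63 = 86 ⊕ 63 = e5

6932244de5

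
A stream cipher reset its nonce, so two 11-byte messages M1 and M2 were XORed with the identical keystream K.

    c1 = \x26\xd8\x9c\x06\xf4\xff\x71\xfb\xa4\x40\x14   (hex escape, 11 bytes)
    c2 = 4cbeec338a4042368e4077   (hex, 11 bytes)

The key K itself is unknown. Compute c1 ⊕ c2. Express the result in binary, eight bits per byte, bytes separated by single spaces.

01101010 01100110 01110000 00110101 01111110 10111111 00110011 11001101 00101010 00000000 01100011

c1 ⊕ c2 = (M1 ⊕ K) ⊕ (M2 ⊕ K) = M1 ⊕ M2 — the shared key cancels under XOR.
26 ⊕ 4c = 6a
d8 ⊕ be = 66
9c ⊕ ec = 70
06 ⊕ 33 = 35
f4 ⊕ 8a = 7e
ff ⊕ 40 = bf
71 ⊕ 42 = 33
fb ⊕ 36 = cd
a4 ⊕ 8e = 2a
40 ⊕ 40 = 00
14 ⊕ 77 = 63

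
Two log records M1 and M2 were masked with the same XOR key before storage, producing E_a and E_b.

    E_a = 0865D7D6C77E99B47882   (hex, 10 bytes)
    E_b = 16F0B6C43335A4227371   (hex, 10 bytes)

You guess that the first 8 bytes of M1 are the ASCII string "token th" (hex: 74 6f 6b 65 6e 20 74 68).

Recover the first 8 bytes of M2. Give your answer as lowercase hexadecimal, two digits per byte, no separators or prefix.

6afa0a779a6b49fe

First, E_a ⊕ E_b = (M1 ⊕ K) ⊕ (M2 ⊕ K) = M1 ⊕ M2, so the key drops out. Then M2 = (M1 ⊕ M2) ⊕ M1 over the first 8 bytes.
byte 0: (08 ⊕ 16) ⊕ 74 = 1e ⊕ 74 = 6a
byte 1: (65 ⊕ f0) ⊕ 6f = 95 ⊕ 6f = fa
byte 2: (d7 ⊕ b6) ⊕ 6b = 61 ⊕ 6b = 0a
byte 3: (d6 ⊕ c4) ⊕ 65 = 12 ⊕ 65 = 77
byte 4: (c7 ⊕ 33) ⊕ 6e = f4 ⊕ 6e = 9a
byte 5: (7e ⊕ 35) ⊕ 20 = 4b ⊕ 20 = 6b
byte 6: (99 ⊕ a4) ⊕ 74 = 3d ⊕ 74 = 49
byte 7: (b4 ⊕ 22) ⊕ 68 = 96 ⊕ 68 = fe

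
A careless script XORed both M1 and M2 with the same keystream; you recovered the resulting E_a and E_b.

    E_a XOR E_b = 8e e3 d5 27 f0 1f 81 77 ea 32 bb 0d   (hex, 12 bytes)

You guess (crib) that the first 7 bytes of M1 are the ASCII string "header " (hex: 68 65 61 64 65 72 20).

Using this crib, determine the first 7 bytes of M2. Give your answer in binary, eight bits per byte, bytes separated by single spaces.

Since E_a ⊕ E_b = M1 ⊕ M2, XORing with the guessed M1 bytes yields the corresponding M2 bytes: M2 = (E_a ⊕ E_b) ⊕ M1.
byte 0: 142 ^ 104 = 230
byte 1: 227 ^ 101 = 134
byte 2: 213 ^  97 = 180
byte 3:  39 ^ 100 =  67
byte 4: 240 ^ 101 = 149
byte 5:  31 ^ 114 = 109
byte 6: 129 ^  32 = 161

11100110 10000110 10110100 01000011 10010101 01101101 10100001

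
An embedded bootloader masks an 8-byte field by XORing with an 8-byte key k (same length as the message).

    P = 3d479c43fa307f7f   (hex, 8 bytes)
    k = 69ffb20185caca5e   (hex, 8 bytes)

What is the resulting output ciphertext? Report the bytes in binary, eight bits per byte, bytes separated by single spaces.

01010100 10111000 00101110 01000010 01111111 11111010 10110101 00100001

XOR is its own inverse, so applying the key byte-wise gives the result directly.
byte 0: 3d XOR 69 = 54
byte 1: 47 XOR ff = b8
byte 2: 9c XOR b2 = 2e
byte 3: 43 XOR 01 = 42
byte 4: fa XOR 85 = 7f
byte 5: 30 XOR ca = fa
byte 6: 7f XOR ca = b5
byte 7: 7f XOR 5e = 21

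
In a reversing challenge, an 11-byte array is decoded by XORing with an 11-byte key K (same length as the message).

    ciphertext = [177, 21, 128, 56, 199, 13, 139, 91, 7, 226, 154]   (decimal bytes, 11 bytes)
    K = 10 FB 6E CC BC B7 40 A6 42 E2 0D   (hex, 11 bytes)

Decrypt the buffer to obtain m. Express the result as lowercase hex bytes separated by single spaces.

byte 0: b1 ^ 10 = a1
byte 1: 15 ^ fb = ee
byte 2: 80 ^ 6e = ee
byte 3: 38 ^ cc = f4
byte 4: c7 ^ bc = 7b
byte 5: 0d ^ b7 = ba
byte 6: 8b ^ 40 = cb
byte 7: 5b ^ a6 = fd
byte 8: 07 ^ 42 = 45
byte 9: e2 ^ e2 = 00
byte 10: 9a ^ 0d = 97

a1 ee ee f4 7b ba cb fd 45 00 97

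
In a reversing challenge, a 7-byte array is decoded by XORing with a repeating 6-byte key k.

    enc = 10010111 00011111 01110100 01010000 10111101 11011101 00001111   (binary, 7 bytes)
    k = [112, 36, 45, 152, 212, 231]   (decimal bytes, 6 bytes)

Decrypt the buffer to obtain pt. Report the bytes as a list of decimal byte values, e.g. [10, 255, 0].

The 6-byte key repeats, so the effective keystream is 70 24 2d 98 d4 e7 70.
byte 0: 10010111 ⊕ 01110000 = 11100111
byte 1: 00011111 ⊕ 00100100 = 00111011
byte 2: 01110100 ⊕ 00101101 = 01011001
byte 3: 01010000 ⊕ 10011000 = 11001000
byte 4: 10111101 ⊕ 11010100 = 01101001
byte 5: 11011101 ⊕ 11100111 = 00111010
byte 6: 00001111 ⊕ 01110000 = 01111111

[231, 59, 89, 200, 105, 58, 127]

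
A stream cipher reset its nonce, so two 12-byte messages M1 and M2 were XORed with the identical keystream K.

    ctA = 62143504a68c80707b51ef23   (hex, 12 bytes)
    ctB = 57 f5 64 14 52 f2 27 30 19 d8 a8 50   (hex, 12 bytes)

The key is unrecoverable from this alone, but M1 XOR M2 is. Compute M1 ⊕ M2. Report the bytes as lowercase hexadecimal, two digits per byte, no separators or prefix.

35e15110f47ea74062894773

ctA ⊕ ctB = (M1 ⊕ K) ⊕ (M2 ⊕ K) = M1 ⊕ M2 — the shared key cancels under XOR.
62 ⊕ 57 = 35
14 ⊕ f5 = e1
35 ⊕ 64 = 51
04 ⊕ 14 = 10
a6 ⊕ 52 = f4
8c ⊕ f2 = 7e
80 ⊕ 27 = a7
70 ⊕ 30 = 40
7b ⊕ 19 = 62
51 ⊕ d8 = 89
ef ⊕ a8 = 47
23 ⊕ 50 = 73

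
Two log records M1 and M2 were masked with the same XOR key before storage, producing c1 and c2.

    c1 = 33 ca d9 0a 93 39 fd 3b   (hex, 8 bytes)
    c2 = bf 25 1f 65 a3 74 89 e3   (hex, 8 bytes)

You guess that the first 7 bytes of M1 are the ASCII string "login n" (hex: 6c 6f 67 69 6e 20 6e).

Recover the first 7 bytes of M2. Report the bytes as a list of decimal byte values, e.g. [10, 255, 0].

First, c1 ⊕ c2 = (M1 ⊕ K) ⊕ (M2 ⊕ K) = M1 ⊕ M2, so the key drops out. Then M2 = (M1 ⊕ M2) ⊕ M1 over the first 7 bytes.
byte 0: (33 ⊕ bf) ⊕ 6c = 8c ⊕ 6c = e0
byte 1: (ca ⊕ 25) ⊕ 6f = ef ⊕ 6f = 80
byte 2: (d9 ⊕ 1f) ⊕ 67 = c6 ⊕ 67 = a1
byte 3: (0a ⊕ 65) ⊕ 69 = 6f ⊕ 69 = 06
byte 4: (93 ⊕ a3) ⊕ 6e = 30 ⊕ 6e = 5e
byte 5: (39 ⊕ 74) ⊕ 20 = 4d ⊕ 20 = 6d
byte 6: (fd ⊕ 89) ⊕ 6e = 74 ⊕ 6e = 1a

[224, 128, 161, 6, 94, 109, 26]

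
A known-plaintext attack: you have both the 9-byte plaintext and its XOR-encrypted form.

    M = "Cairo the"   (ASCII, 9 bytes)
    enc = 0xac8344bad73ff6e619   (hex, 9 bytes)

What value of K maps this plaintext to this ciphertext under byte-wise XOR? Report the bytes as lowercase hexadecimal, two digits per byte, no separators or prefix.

Since enc = M ⊕ K, XORing both sides with M gives K = M ⊕ enc.
 67 ^ 172 = 239
 97 ^ 131 = 226
105 ^  68 =  45
114 ^ 186 = 200
111 ^ 215 = 184
 32 ^  63 =  31
116 ^ 246 = 130
104 ^ 230 = 142
101 ^  25 = 124

efe22dc8b81f828e7c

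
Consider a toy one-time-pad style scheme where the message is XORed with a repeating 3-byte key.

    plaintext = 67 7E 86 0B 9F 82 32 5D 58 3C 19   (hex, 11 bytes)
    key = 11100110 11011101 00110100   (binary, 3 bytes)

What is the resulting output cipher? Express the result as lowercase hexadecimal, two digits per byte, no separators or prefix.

81a3b2ed42b6d4806cdac4

The 3-byte key repeats, so the effective keystream is e6 dd 34 e6 dd 34 e6 dd 34 e6 dd.
byte 0: 67 xor e6 = 81
byte 1: 7e xor dd = a3
byte 2: 86 xor 34 = b2
byte 3: 0b xor e6 = ed
byte 4: 9f xor dd = 42
byte 5: 82 xor 34 = b6
byte 6: 32 xor e6 = d4
byte 7: 5d xor dd = 80
byte 8: 58 xor 34 = 6c
byte 9: 3c xor e6 = da
byte 10: 19 xor dd = c4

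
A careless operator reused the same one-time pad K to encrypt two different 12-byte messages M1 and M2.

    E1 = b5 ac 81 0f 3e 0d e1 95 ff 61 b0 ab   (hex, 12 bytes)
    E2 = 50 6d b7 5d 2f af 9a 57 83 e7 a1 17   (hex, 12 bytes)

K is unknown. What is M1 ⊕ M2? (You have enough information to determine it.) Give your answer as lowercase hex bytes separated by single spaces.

E1 ⊕ E2 = (M1 ⊕ K) ⊕ (M2 ⊕ K) = M1 ⊕ M2 — the shared key cancels under XOR.
byte 0: 10110101 XOR 01010000 = 11100101
byte 1: 10101100 XOR 01101101 = 11000001
byte 2: 10000001 XOR 10110111 = 00110110
byte 3: 00001111 XOR 01011101 = 01010010
byte 4: 00111110 XOR 00101111 = 00010001
byte 5: 00001101 XOR 10101111 = 10100010
byte 6: 11100001 XOR 10011010 = 01111011
byte 7: 10010101 XOR 01010111 = 11000010
byte 8: 11111111 XOR 10000011 = 01111100
byte 9: 01100001 XOR 11100111 = 10000110
byte 10: 10110000 XOR 10100001 = 00010001
byte 11: 10101011 XOR 00010111 = 10111100

e5 c1 36 52 11 a2 7b c2 7c 86 11 bc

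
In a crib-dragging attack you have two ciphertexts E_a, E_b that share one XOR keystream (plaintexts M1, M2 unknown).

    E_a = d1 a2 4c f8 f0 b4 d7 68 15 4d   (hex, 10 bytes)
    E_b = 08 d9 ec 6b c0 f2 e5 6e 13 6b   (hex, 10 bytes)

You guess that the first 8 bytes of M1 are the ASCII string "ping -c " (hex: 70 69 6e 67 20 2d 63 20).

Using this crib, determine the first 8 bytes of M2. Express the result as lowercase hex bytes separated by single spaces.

a9 12 ce f4 10 6b 51 26

First, E_a ⊕ E_b = (M1 ⊕ K) ⊕ (M2 ⊕ K) = M1 ⊕ M2, so the key drops out. Then M2 = (M1 ⊕ M2) ⊕ M1 over the first 8 bytes.
byte 0: (d1 ^ 08) ^ 70 = d9 ^ 70 = a9
byte 1: (a2 ^ d9) ^ 69 = 7b ^ 69 = 12
byte 2: (4c ^ ec) ^ 6e = a0 ^ 6e = ce
byte 3: (f8 ^ 6b) ^ 67 = 93 ^ 67 = f4
byte 4: (f0 ^ c0) ^ 20 = 30 ^ 20 = 10
byte 5: (b4 ^ f2) ^ 2d = 46 ^ 2d = 6b
byte 6: (d7 ^ e5) ^ 63 = 32 ^ 63 = 51
byte 7: (68 ^ 6e) ^ 20 = 06 ^ 20 = 26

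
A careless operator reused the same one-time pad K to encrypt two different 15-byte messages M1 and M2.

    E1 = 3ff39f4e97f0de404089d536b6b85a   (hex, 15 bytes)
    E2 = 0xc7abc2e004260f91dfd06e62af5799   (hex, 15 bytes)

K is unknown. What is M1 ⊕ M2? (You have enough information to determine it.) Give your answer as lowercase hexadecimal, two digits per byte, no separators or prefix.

f8585dae93d6d1d19f59bb5419efc3

E1 ⊕ E2 = (M1 ⊕ K) ⊕ (M2 ⊕ K) = M1 ⊕ M2 — the shared key cancels under XOR.
00111111 ⊕ 11000111 = 11111000
11110011 ⊕ 10101011 = 01011000
10011111 ⊕ 11000010 = 01011101
01001110 ⊕ 11100000 = 10101110
10010111 ⊕ 00000100 = 10010011
11110000 ⊕ 00100110 = 11010110
11011110 ⊕ 00001111 = 11010001
01000000 ⊕ 10010001 = 11010001
01000000 ⊕ 11011111 = 10011111
10001001 ⊕ 11010000 = 01011001
11010101 ⊕ 01101110 = 10111011
00110110 ⊕ 01100010 = 01010100
10110110 ⊕ 10101111 = 00011001
10111000 ⊕ 01010111 = 11101111
01011010 ⊕ 10011001 = 11000011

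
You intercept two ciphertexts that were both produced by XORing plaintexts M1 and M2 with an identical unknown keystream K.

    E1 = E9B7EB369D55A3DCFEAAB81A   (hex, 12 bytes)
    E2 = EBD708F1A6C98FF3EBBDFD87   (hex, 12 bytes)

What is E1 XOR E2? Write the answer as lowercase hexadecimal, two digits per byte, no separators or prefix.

0260e3c73b9c2c2f1517459d

E1 ⊕ E2 = (M1 ⊕ K) ⊕ (M2 ⊕ K) = M1 ⊕ M2 — the shared key cancels under XOR.
11101001 ^ 11101011 = 00000010
10110111 ^ 11010111 = 01100000
11101011 ^ 00001000 = 11100011
00110110 ^ 11110001 = 11000111
10011101 ^ 10100110 = 00111011
01010101 ^ 11001001 = 10011100
10100011 ^ 10001111 = 00101100
11011100 ^ 11110011 = 00101111
11111110 ^ 11101011 = 00010101
10101010 ^ 10111101 = 00010111
10111000 ^ 11111101 = 01000101
00011010 ^ 10000111 = 10011101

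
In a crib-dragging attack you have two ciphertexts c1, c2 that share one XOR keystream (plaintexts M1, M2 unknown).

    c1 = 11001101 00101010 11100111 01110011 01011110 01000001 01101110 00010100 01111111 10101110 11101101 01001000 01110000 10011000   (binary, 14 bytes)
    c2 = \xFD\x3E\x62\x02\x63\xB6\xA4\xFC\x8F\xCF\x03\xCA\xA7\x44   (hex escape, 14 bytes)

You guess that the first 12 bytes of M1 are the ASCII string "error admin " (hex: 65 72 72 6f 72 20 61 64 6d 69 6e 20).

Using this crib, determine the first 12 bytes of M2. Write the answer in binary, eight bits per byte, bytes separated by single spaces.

First, c1 ⊕ c2 = (M1 ⊕ K) ⊕ (M2 ⊕ K) = M1 ⊕ M2, so the key drops out. Then M2 = (M1 ⊕ M2) ⊕ M1 over the first 12 bytes.
byte 0: (cd ⊕ fd) ⊕ 65 = 30 ⊕ 65 = 55
byte 1: (2a ⊕ 3e) ⊕ 72 = 14 ⊕ 72 = 66
byte 2: (e7 ⊕ 62) ⊕ 72 = 85 ⊕ 72 = f7
byte 3: (73 ⊕ 02) ⊕ 6f = 71 ⊕ 6f = 1e
byte 4: (5e ⊕ 63) ⊕ 72 = 3d ⊕ 72 = 4f
byte 5: (41 ⊕ b6) ⊕ 20 = f7 ⊕ 20 = d7
byte 6: (6e ⊕ a4) ⊕ 61 = ca ⊕ 61 = ab
byte 7: (14 ⊕ fc) ⊕ 64 = e8 ⊕ 64 = 8c
byte 8: (7f ⊕ 8f) ⊕ 6d = f0 ⊕ 6d = 9d
byte 9: (ae ⊕ cf) ⊕ 69 = 61 ⊕ 69 = 08
byte 10: (ed ⊕ 03) ⊕ 6e = ee ⊕ 6e = 80
byte 11: (48 ⊕ ca) ⊕ 20 = 82 ⊕ 20 = a2

01010101 01100110 11110111 00011110 01001111 11010111 10101011 10001100 10011101 00001000 10000000 10100010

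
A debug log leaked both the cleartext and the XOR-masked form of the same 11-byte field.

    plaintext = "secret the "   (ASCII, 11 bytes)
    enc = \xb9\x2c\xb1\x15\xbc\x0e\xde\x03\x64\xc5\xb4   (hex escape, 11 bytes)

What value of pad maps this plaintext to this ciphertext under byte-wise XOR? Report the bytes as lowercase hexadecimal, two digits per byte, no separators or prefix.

ca49d267d97afe770ca094

Since enc = plaintext ⊕ pad, XORing both sides with plaintext gives pad = plaintext ⊕ enc.
115 ⊕ 185 = 202
101 ⊕  44 =  73
 99 ⊕ 177 = 210
114 ⊕  21 = 103
101 ⊕ 188 = 217
116 ⊕  14 = 122
 32 ⊕ 222 = 254
116 ⊕   3 = 119
104 ⊕ 100 =  12
101 ⊕ 197 = 160
 32 ⊕ 180 = 148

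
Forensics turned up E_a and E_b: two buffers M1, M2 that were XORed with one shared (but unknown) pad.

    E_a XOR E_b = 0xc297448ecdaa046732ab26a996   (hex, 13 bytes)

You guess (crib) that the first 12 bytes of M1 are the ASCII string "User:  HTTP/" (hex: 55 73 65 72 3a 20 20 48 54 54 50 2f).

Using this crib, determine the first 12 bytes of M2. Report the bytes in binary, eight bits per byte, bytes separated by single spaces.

10010111 11100100 00100001 11111100 11110111 10001010 00100100 00101111 01100110 11111111 01110110 10000110

Since E_a ⊕ E_b = M1 ⊕ M2, XORing with the guessed M1 bytes yields the corresponding M2 bytes: M2 = (E_a ⊕ E_b) ⊕ M1.
11000010 ⊕ 01010101 = 10010111
10010111 ⊕ 01110011 = 11100100
01000100 ⊕ 01100101 = 00100001
10001110 ⊕ 01110010 = 11111100
11001101 ⊕ 00111010 = 11110111
10101010 ⊕ 00100000 = 10001010
00000100 ⊕ 00100000 = 00100100
01100111 ⊕ 01001000 = 00101111
00110010 ⊕ 01010100 = 01100110
10101011 ⊕ 01010100 = 11111111
00100110 ⊕ 01010000 = 01110110
10101001 ⊕ 00101111 = 10000110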